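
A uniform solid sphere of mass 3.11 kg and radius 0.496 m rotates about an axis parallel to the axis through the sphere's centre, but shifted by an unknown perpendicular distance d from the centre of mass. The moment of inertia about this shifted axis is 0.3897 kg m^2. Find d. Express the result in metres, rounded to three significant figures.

About the centre-of-mass axis, I_cm = (2/5)MR² = (2/5)(3.11)(0.496)² = 0.30604 kg m^2.
Parallel axis theorem: I = I_cm + Md², so Md² = 0.3897 − 0.30604 = 0.083656 kg m^2.
d = √(0.083656 / 3.11) = 0.16401 m.

0.164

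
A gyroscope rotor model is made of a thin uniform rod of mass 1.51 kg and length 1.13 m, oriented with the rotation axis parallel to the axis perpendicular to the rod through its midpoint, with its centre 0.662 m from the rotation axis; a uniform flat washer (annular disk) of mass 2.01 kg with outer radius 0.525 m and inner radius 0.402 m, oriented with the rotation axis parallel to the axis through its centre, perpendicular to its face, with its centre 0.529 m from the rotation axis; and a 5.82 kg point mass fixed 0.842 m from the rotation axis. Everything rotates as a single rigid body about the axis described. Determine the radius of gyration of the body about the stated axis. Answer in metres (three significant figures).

0.798

Thin rod: I_cm = (1/12)ML² = (1/12)(1.51)(1.13)² = 0.16068 kg m^2; centre at d = 0.662 m, so the parallel axis theorem gives I = 0.16068 + (1.51)(0.662)² = 0.82243 kg m^2.
Annular disk: I_cm = (1/2)M(R²+r²) = (1/2)(2.01)[(0.525)² + (0.402)²] = 0.43942 kg m^2; centre at d = 0.529 m, so the parallel axis theorem gives I = 0.43942 + (2.01)(0.529)² = 1.0019 kg m^2.
Point mass: I_cm = 0; centre at d = 0.842 m, so the parallel axis theorem gives I = 0 + (5.82)(0.842)² = 4.1262 kg m^2.
Total I = 5.9505 kg m^2; total mass M = 9.34 kg.
k = √(I/M) = √(5.9505/9.34) = 0.79818 m.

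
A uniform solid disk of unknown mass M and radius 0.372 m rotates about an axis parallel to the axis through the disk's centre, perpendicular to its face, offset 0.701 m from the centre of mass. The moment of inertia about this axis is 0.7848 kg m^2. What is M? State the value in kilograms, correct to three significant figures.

I = I_cm + Md² = (1/2)MR² + Md² = M·[0.5·(0.372)² + (0.701)²] = M·0.56059.
So M = 0.7848 / 0.56059 = 1.3999 kg.

1.40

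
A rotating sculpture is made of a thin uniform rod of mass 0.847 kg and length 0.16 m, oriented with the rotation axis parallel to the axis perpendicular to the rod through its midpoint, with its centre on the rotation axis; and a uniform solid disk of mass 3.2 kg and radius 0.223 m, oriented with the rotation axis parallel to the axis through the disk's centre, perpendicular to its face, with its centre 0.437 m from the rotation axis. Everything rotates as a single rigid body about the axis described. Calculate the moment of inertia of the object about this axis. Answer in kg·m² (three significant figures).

Thin rod: I_cm = (1/12)ML² = (1/12)(0.847)(0.16)² = 0.0018069 kg·m²; axis through the centre, so I = 0.0018069 kg·m².
Solid disk: I_cm = (1/2)MR² = (1/2)(3.2)(0.223)² = 0.079566 kg·m²; centre at d = 0.437 m, so I = I_cm + Md² gives I = 0.079566 + (3.2)(0.437)² = 0.69067 kg·m².
Total I = 0.0018069 + 0.69067 = 0.69247 kg·m².

0.692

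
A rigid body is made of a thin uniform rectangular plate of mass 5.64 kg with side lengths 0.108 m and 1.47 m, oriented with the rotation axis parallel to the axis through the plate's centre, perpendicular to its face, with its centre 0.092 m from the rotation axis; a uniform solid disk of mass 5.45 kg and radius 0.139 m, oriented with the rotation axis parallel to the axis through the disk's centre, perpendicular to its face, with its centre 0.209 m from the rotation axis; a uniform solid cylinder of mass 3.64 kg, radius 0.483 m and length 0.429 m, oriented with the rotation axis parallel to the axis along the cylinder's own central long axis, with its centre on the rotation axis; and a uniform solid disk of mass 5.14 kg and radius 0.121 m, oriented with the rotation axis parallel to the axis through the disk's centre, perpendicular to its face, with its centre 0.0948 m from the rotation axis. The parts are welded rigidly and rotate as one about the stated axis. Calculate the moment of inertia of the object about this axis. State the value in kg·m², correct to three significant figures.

1.87

Rectangular plate: I_cm = (1/12)M(a²+b²) = (1/12)(5.64)[(0.108)² + (1.47)²] = 1.0211 kg·m²; centre at d = 0.092 m, so I = I_cm + Md² gives I = 1.0211 + (5.64)(0.092)² = 1.0688 kg·m².
Solid disk: I_cm = (1/2)MR² = (1/2)(5.45)(0.139)² = 0.05265 kg·m²; centre at d = 0.209 m, so I = I_cm + Md² gives I = 0.05265 + (5.45)(0.209)² = 0.29071 kg·m².
Solid cylinder: I_cm = (1/2)MR² = (1/2)(3.64)(0.483)² = 0.42459 kg·m²; axis through the centre, so I = 0.42459 kg·m².
Solid disk: I_cm = (1/2)MR² = (1/2)(5.14)(0.121)² = 0.037627 kg·m²; centre at d = 0.0948 m, so I = I_cm + Md² gives I = 0.037627 + (5.14)(0.0948)² = 0.083821 kg·m².
Total I = 1.0688 + 0.29071 + 0.42459 + 0.083821 = 1.868 kg·m².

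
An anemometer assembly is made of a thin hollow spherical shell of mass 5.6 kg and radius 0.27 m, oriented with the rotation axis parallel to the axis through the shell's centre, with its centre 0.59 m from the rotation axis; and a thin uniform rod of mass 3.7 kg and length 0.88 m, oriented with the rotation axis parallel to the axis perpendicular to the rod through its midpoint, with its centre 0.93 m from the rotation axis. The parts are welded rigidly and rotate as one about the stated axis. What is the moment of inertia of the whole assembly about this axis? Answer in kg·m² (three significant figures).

Spherical shell: I_cm = (2/3)MR² = (2/3)(5.6)(0.27)² = 0.27216 kg·m²; centre at d = 0.59 m, so the parallel axis theorem gives I = 0.27216 + (5.6)(0.59)² = 2.2215 kg·m².
Thin rod: I_cm = (1/12)ML² = (1/12)(3.7)(0.88)² = 0.23877 kg·m²; centre at d = 0.93 m, so the parallel axis theorem gives I = 0.23877 + (3.7)(0.93)² = 3.4389 kg·m².
Total I = 2.2215 + 3.4389 = 5.6604 kg·m².

5.66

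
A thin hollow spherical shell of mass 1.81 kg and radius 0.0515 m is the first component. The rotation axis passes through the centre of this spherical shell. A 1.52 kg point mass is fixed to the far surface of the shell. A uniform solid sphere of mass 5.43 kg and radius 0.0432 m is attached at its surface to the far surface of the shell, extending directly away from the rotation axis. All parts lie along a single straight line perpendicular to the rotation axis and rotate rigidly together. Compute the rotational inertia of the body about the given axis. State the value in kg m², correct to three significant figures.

0.0600

Spherical shell: I_cm = (2/3)MR² = (2/3)(1.81)(0.0515)² = 0.0032004 kg m²; axis through the centre, so I = 0.0032004 kg m².
Point mass: I_cm = 0; centre at d = 0.0515 m, so I = I_cm + Md² gives I = 0 + (1.52)(0.0515)² = 0.0040314 kg m².
Solid sphere: I_cm = (2/5)MR² = (2/5)(5.43)(0.0432)² = 0.0040535 kg m²; centre at d = 0.0515 + 0.0432 = 0.0947 m, so I = I_cm + Md² gives I = 0.0040535 + (5.43)(0.0947)² = 0.05275 kg m².
Total I = 0.0032004 + 0.0040314 + 0.05275 = 0.059982 kg m².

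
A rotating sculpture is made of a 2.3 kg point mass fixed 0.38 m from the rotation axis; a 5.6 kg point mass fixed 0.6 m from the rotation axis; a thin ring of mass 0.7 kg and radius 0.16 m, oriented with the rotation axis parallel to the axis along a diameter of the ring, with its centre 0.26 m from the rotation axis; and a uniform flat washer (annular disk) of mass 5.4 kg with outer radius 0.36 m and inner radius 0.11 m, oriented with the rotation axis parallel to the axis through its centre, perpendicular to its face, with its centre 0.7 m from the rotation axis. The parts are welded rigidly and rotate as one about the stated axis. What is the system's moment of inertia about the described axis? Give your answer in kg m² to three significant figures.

5.43

Point mass: I_cm = 0; centre at d = 0.38 m, so I = I_cm + Md² gives I = 0 + (2.3)(0.38)² = 0.33212 kg m².
Point mass: I_cm = 0; centre at d = 0.6 m, so I = I_cm + Md² gives I = 0 + (5.6)(0.6)² = 2.016 kg m².
Thin ring: I_cm = (1/2)MR² = (1/2)(0.7)(0.16)² = 0.00896 kg m²; centre at d = 0.26 m, so I = I_cm + Md² gives I = 0.00896 + (0.7)(0.26)² = 0.05628 kg m².
Annular disk: I_cm = (1/2)M(R²+r²) = (1/2)(5.4)[(0.36)² + (0.11)²] = 0.38259 kg m²; centre at d = 0.7 m, so I = I_cm + Md² gives I = 0.38259 + (5.4)(0.7)² = 3.0286 kg m².
Total I = 0.33212 + 2.016 + 0.05628 + 3.0286 = 5.433 kg m².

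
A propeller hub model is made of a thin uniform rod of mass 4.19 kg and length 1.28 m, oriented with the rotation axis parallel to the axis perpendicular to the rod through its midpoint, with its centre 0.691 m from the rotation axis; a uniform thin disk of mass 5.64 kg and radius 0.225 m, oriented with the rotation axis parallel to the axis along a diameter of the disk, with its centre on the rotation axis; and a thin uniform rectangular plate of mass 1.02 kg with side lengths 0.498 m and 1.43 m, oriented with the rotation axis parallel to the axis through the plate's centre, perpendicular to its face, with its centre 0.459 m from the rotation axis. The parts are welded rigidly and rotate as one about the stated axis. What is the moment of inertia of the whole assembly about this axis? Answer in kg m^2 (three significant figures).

Thin rod: I_cm = (1/12)ML² = (1/12)(4.19)(1.28)² = 0.57207 kg m^2; centre at d = 0.691 m, so I = I_cm + Md² gives I = 0.57207 + (4.19)(0.691)² = 2.5727 kg m^2.
Thin disk: I_cm = (1/4)MR² = (1/4)(5.64)(0.225)² = 0.071381 kg m^2; axis through the centre, so I = 0.071381 kg m^2.
Rectangular plate: I_cm = (1/12)M(a²+b²) = (1/12)(1.02)[(0.498)² + (1.43)²] = 0.1949 kg m^2; centre at d = 0.459 m, so I = I_cm + Md² gives I = 0.1949 + (1.02)(0.459)² = 0.40979 kg m^2.
Total I = 2.5727 + 0.071381 + 0.40979 = 3.0539 kg m^2.

3.05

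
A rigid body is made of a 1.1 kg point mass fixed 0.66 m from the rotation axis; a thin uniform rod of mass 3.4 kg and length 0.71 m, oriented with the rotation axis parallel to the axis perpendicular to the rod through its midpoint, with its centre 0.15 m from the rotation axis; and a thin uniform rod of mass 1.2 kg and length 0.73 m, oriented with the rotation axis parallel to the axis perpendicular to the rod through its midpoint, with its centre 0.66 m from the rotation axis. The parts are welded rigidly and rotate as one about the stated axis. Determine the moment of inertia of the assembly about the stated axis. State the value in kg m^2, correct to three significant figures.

Point mass: I_cm = 0; centre at d = 0.66 m, so I = I_cm + Md² gives I = 0 + (1.1)(0.66)² = 0.47916 kg m^2.
Thin rod: I_cm = (1/12)ML² = (1/12)(3.4)(0.71)² = 0.14283 kg m^2; centre at d = 0.15 m, so I = I_cm + Md² gives I = 0.14283 + (3.4)(0.15)² = 0.21933 kg m^2.
Thin rod: I_cm = (1/12)ML² = (1/12)(1.2)(0.73)² = 0.05329 kg m^2; centre at d = 0.66 m, so I = I_cm + Md² gives I = 0.05329 + (1.2)(0.66)² = 0.57601 kg m^2.
Total I = 0.47916 + 0.21933 + 0.57601 = 1.2745 kg m^2.

1.27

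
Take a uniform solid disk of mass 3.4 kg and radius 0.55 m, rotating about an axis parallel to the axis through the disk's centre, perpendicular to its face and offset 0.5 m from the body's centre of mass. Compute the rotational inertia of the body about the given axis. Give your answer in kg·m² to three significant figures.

I_cm = (1/2)MR² = (1/2)(3.4)(0.55)² = 0.51425 kg·m²; centre at d = 0.5 m, so the parallel axis theorem gives I = 0.51425 + (3.4)(0.5)² = 1.3643 kg·m².

1.36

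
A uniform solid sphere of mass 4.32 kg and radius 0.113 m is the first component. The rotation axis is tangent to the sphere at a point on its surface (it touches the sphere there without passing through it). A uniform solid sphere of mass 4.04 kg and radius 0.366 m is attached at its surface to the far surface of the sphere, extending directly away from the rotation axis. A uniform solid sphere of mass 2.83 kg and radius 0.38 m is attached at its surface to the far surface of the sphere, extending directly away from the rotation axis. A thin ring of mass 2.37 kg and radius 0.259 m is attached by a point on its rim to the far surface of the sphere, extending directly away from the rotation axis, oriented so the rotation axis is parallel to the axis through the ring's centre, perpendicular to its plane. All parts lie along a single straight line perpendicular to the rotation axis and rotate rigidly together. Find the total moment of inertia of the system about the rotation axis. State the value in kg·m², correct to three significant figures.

Solid sphere: I_cm = (2/5)MR² = (2/5)(4.32)(0.113)² = 0.022065 kg·m²; centre at d = 0.113 m, so I = I_cm + Md² gives I = 0.022065 + (4.32)(0.113)² = 0.077227 kg·m².
Solid sphere: I_cm = (2/5)MR² = (2/5)(4.04)(0.366)² = 0.21647 kg·m²; centre at d = 0.113 + 0.113 + 0.366 = 0.592 m, so I = I_cm + Md² gives I = 0.21647 + (4.04)(0.592)² = 1.6323 kg·m².
Solid sphere: I_cm = (2/5)MR² = (2/5)(2.83)(0.38)² = 0.16346 kg·m²; centre at d = 0.113 + 0.113 + 0.366 + 0.366 + 0.38 = 1.338 m, so I = I_cm + Md² gives I = 0.16346 + (2.83)(1.338)² = 5.2299 kg·m².
Thin ring: I_cm = MR² = (2.37)(0.259)² = 0.15898 kg·m²; centre at d = 0.113 + 0.113 + 0.366 + 0.366 + 0.38 + 0.38 + 0.259 = 1.977 m, so I = I_cm + Md² gives I = 0.15898 + (2.37)(1.977)² = 9.4222 kg·m².
Total I = 0.077227 + 1.6323 + 5.2299 + 9.4222 = 16.362 kg·m².

16.4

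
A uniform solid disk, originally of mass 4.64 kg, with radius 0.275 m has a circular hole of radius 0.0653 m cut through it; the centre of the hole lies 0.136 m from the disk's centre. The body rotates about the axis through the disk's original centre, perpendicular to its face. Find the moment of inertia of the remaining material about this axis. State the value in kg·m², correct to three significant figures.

Unpierced body about its centre: I₀ = (1/2)MR² = (1/2)(4.64)(0.275)² = 0.17545 kg·m².
The removed disk has mass m = M·(r/R)² = (4.64)(0.0653/0.275)² = 0.26162 kg (same uniform areal density).
Its moment of inertia about the rotation axis (parallel-axis theorem): I_hole = (1/2)mr² + md² = (1/2)(0.26162)(0.0653)² + (0.26162)(0.136)² = 0.0053968 kg·m².
Treating the hole as negative mass, I = I₀ − I_hole = 0.17545 − 0.0053968 = 0.17005 kg·m².

0.170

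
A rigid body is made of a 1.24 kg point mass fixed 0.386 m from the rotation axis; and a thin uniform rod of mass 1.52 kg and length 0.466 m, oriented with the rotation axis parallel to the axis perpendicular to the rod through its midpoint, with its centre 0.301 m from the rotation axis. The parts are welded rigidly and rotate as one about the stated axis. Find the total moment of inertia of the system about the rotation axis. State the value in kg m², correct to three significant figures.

Point mass: I_cm = 0; centre at d = 0.386 m, so the parallel axis theorem gives I = 0 + (1.24)(0.386)² = 0.18476 kg m².
Thin rod: I_cm = (1/12)ML² = (1/12)(1.52)(0.466)² = 0.027506 kg m²; centre at d = 0.301 m, so the parallel axis theorem gives I = 0.027506 + (1.52)(0.301)² = 0.16522 kg m².
Total I = 0.18476 + 0.16522 = 0.34997 kg m².

0.350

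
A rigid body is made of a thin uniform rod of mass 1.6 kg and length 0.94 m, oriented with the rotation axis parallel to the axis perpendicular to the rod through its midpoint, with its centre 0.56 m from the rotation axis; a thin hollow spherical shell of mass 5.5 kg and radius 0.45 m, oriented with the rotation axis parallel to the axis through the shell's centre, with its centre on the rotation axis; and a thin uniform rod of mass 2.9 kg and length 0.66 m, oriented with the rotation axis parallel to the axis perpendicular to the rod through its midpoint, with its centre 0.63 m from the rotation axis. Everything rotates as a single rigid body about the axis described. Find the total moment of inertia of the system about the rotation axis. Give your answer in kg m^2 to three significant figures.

2.62

Thin rod: I_cm = (1/12)ML² = (1/12)(1.6)(0.94)² = 0.11781 kg m^2; centre at d = 0.56 m, so I = I_cm + Md² gives I = 0.11781 + (1.6)(0.56)² = 0.61957 kg m^2.
Spherical shell: I_cm = (2/3)MR² = (2/3)(5.5)(0.45)² = 0.7425 kg m^2; axis through the centre, so I = 0.7425 kg m^2.
Thin rod: I_cm = (1/12)ML² = (1/12)(2.9)(0.66)² = 0.10527 kg m^2; centre at d = 0.63 m, so I = I_cm + Md² gives I = 0.10527 + (2.9)(0.63)² = 1.2563 kg m^2.
Total I = 0.61957 + 0.7425 + 1.2563 = 2.6184 kg m^2.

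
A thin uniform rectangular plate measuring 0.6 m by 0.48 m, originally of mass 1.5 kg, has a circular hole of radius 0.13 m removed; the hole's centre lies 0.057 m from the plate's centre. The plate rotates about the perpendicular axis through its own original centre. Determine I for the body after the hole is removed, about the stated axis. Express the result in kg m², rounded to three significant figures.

0.0706

Unpierced body about its centre: I₀ = (1/12)M(a²+b²) = (1/12)(1.5)[(0.6)² + (0.48)²] = 0.0738 kg m².
The removed disk has mass m = M·πr²/(ab) = (1.5)·π(0.13)²/(0.6·0.48) = 0.27653 kg (same uniform areal density).
Its moment of inertia about the rotation axis (parallel-axis theorem): I_hole = (1/2)mr² + md² = (1/2)(0.27653)(0.13)² + (0.27653)(0.057)² = 0.0032351 kg m².
Treating the hole as negative mass, I = I₀ − I_hole = 0.0738 − 0.0032351 = 0.070565 kg m².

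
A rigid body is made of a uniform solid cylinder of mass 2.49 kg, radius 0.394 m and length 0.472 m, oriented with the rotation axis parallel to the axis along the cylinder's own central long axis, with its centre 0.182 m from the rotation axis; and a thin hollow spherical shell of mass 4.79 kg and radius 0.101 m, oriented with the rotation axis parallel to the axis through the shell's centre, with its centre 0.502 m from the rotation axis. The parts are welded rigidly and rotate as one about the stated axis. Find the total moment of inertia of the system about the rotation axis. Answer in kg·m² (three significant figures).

1.52

Solid cylinder: I_cm = (1/2)MR² = (1/2)(2.49)(0.394)² = 0.19327 kg·m²; centre at d = 0.182 m, so I = I_cm + Md² gives I = 0.19327 + (2.49)(0.182)² = 0.27575 kg·m².
Spherical shell: I_cm = (2/3)MR² = (2/3)(4.79)(0.101)² = 0.032575 kg·m²; centre at d = 0.502 m, so I = I_cm + Md² gives I = 0.032575 + (4.79)(0.502)² = 1.2397 kg·m².
Total I = 0.27575 + 1.2397 = 1.5154 kg·m².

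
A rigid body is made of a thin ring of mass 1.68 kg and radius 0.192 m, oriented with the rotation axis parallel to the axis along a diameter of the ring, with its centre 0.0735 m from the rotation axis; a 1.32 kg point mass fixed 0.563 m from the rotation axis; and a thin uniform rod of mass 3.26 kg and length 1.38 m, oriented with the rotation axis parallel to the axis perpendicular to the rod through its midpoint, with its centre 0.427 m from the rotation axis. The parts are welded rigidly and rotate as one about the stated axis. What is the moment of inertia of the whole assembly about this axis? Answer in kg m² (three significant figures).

1.57

Thin ring: I_cm = (1/2)MR² = (1/2)(1.68)(0.192)² = 0.030966 kg m²; centre at d = 0.0735 m, so the parallel axis theorem gives I = 0.030966 + (1.68)(0.0735)² = 0.040042 kg m².
Point mass: I_cm = 0; centre at d = 0.563 m, so the parallel axis theorem gives I = 0 + (1.32)(0.563)² = 0.4184 kg m².
Thin rod: I_cm = (1/12)ML² = (1/12)(3.26)(1.38)² = 0.51736 kg m²; centre at d = 0.427 m, so the parallel axis theorem gives I = 0.51736 + (3.26)(0.427)² = 1.1118 kg m².
Total I = 0.040042 + 0.4184 + 1.1118 = 1.5702 kg m².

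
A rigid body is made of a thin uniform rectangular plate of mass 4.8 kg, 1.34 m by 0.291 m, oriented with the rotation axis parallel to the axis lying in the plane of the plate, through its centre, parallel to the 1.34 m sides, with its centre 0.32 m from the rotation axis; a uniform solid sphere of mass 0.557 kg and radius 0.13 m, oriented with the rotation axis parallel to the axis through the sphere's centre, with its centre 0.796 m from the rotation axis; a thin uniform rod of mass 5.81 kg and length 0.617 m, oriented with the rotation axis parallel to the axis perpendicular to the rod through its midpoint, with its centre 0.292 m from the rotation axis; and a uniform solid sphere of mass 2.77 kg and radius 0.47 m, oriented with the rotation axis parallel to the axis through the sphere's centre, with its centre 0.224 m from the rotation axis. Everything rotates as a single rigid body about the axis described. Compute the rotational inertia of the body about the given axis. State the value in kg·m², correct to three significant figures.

Rectangular plate: I_cm = (1/12)Mb² = (1/12)(4.8)(0.291)² = 0.033872 kg·m²; centre at d = 0.32 m, so I = I_cm + Md² gives I = 0.033872 + (4.8)(0.32)² = 0.52539 kg·m².
Solid sphere: I_cm = (2/5)MR² = (2/5)(0.557)(0.13)² = 0.0037653 kg·m²; centre at d = 0.796 m, so I = I_cm + Md² gives I = 0.0037653 + (0.557)(0.796)² = 0.35669 kg·m².
Thin rod: I_cm = (1/12)ML² = (1/12)(5.81)(0.617)² = 0.18432 kg·m²; centre at d = 0.292 m, so I = I_cm + Md² gives I = 0.18432 + (5.81)(0.292)² = 0.6797 kg·m².
Solid sphere: I_cm = (2/5)MR² = (2/5)(2.77)(0.47)² = 0.24476 kg·m²; centre at d = 0.224 m, so I = I_cm + Md² gives I = 0.24476 + (2.77)(0.224)² = 0.38374 kg·m².
Total I = 0.52539 + 0.35669 + 0.6797 + 0.38374 = 1.9455 kg·m².

1.95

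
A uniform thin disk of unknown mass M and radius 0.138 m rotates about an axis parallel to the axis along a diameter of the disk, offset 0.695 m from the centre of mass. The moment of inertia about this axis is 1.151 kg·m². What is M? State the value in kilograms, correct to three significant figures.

I = I_cm + Md² = (1/4)MR² + Md² = M·[0.25·(0.138)² + (0.695)²] = M·0.48779.
So M = 1.151 / 0.48779 = 2.3596 kg.

2.36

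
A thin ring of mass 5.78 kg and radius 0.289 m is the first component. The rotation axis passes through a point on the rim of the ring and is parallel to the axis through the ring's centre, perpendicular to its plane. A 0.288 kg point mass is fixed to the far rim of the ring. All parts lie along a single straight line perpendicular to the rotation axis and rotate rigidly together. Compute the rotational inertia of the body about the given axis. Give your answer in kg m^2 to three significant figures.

1.06

Thin ring: I_cm = MR² = (5.78)(0.289)² = 0.48275 kg m^2; centre at d = 0.289 m, so the parallel axis theorem gives I = 0.48275 + (5.78)(0.289)² = 0.9655 kg m^2.
Point mass: I_cm = 0; centre at d = 0.289 + 0.289 = 0.578 m, so the parallel axis theorem gives I = 0 + (0.288)(0.578)² = 0.096216 kg m^2.
Total I = 0.9655 + 0.096216 = 1.0617 kg m^2.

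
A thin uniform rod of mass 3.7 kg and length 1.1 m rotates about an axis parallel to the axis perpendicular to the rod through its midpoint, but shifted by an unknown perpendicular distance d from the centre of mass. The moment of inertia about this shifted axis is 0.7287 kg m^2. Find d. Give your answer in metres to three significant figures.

0.310

About the centre-of-mass axis, I_cm = (1/12)ML² = (1/12)(3.7)(1.1)² = 0.37308 kg m^2.
Parallel axis theorem: I = I_cm + Md², so Md² = 0.7287 − 0.37308 = 0.35562 kg m^2.
d = √(0.35562 / 3.7) = 0.31002 m.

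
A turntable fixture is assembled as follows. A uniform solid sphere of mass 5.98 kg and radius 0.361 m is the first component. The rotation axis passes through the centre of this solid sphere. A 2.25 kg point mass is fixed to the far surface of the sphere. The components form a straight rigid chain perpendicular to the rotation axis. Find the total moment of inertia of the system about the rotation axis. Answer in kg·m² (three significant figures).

Solid sphere: I_cm = (2/5)MR² = (2/5)(5.98)(0.361)² = 0.31173 kg·m²; axis through the centre, so I = 0.31173 kg·m².
Point mass: I_cm = 0; centre at d = 0.361 m, so I = I_cm + Md² gives I = 0 + (2.25)(0.361)² = 0.29322 kg·m².
Total I = 0.31173 + 0.29322 = 0.60495 kg·m².

0.605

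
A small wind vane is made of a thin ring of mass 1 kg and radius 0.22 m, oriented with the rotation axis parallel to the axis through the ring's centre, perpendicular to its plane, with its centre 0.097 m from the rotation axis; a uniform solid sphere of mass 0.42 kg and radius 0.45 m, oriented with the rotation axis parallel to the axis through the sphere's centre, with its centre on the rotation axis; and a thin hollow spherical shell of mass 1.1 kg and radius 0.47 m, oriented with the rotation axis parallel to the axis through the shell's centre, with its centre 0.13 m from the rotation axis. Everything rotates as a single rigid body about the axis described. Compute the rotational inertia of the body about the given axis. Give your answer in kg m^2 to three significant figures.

Thin ring: I_cm = MR² = (1)(0.22)² = 0.0484 kg m^2; centre at d = 0.097 m, so I = I_cm + Md² gives I = 0.0484 + (1)(0.097)² = 0.057809 kg m^2.
Solid sphere: I_cm = (2/5)MR² = (2/5)(0.42)(0.45)² = 0.03402 kg m^2; axis through the centre, so I = 0.03402 kg m^2.
Spherical shell: I_cm = (2/3)MR² = (2/3)(1.1)(0.47)² = 0.16199 kg m^2; centre at d = 0.13 m, so I = I_cm + Md² gives I = 0.16199 + (1.1)(0.13)² = 0.18058 kg m^2.
Total I = 0.057809 + 0.03402 + 0.18058 = 0.27241 kg m^2.

0.272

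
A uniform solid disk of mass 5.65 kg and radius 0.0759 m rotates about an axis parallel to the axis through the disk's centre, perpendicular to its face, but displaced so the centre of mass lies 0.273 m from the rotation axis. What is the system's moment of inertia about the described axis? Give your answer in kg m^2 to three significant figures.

0.437

I_cm = (1/2)MR² = (1/2)(5.65)(0.0759)² = 0.016274 kg m^2; centre at d = 0.273 m, so I = I_cm + Md² gives I = 0.016274 + (5.65)(0.273)² = 0.43736 kg m^2.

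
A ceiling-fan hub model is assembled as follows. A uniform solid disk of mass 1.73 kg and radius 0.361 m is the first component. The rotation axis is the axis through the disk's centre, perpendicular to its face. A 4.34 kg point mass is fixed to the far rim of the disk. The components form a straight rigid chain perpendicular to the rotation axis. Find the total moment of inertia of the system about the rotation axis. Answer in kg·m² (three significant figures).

Solid disk: I_cm = (1/2)MR² = (1/2)(1.73)(0.361)² = 0.11273 kg·m²; axis through the centre, so I = 0.11273 kg·m².
Point mass: I_cm = 0; centre at d = 0.361 m, so the parallel axis theorem gives I = 0 + (4.34)(0.361)² = 0.56559 kg·m².
Total I = 0.11273 + 0.56559 = 0.67832 kg·m².

0.678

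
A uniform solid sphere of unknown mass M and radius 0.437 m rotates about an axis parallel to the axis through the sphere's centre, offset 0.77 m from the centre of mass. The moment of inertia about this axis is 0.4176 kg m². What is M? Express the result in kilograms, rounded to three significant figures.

I = I_cm + Md² = (2/5)MR² + Md² = M·[0.4·(0.437)² + (0.77)²] = M·0.66929.
So M = 0.4176 / 0.66929 = 0.62395 kg.

0.624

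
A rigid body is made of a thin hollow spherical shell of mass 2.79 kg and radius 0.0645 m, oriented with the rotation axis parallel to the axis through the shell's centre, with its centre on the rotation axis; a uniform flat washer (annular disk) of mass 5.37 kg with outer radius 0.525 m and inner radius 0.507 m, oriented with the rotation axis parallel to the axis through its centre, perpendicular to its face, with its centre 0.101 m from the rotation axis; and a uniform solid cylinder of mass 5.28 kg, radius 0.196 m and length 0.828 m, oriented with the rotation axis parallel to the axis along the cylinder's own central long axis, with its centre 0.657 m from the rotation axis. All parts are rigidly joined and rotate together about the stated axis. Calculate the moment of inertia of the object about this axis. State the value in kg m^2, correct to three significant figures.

Spherical shell: I_cm = (2/3)MR² = (2/3)(2.79)(0.0645)² = 0.0077381 kg m^2; axis through the centre, so I = 0.0077381 kg m^2.
Annular disk: I_cm = (1/2)M(R²+r²) = (1/2)(5.37)[(0.525)² + (0.507)²] = 1.4302 kg m^2; centre at d = 0.101 m, so the parallel axis theorem gives I = 1.4302 + (5.37)(0.101)² = 1.485 kg m^2.
Solid cylinder: I_cm = (1/2)MR² = (1/2)(5.28)(0.196)² = 0.10142 kg m^2; centre at d = 0.657 m, so the parallel axis theorem gives I = 0.10142 + (5.28)(0.657)² = 2.3805 kg m^2.
Total I = 0.0077381 + 1.485 + 2.3805 = 3.8733 kg m^2.

3.87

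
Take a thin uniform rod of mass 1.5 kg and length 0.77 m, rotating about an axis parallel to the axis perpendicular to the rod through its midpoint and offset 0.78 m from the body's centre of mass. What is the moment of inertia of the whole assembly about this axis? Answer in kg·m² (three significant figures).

I_cm = (1/12)ML² = (1/12)(1.5)(0.77)² = 0.074112 kg·m²; centre at d = 0.78 m, so the parallel axis theorem gives I = 0.074112 + (1.5)(0.78)² = 0.98671 kg·m².

0.987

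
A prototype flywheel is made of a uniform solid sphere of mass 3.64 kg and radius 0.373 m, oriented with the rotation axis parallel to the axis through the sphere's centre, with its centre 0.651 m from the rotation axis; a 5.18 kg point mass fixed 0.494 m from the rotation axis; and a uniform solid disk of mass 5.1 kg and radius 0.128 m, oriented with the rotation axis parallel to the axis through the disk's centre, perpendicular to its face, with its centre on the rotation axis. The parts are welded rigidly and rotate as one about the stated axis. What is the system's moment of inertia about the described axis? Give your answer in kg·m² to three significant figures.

Solid sphere: I_cm = (2/5)MR² = (2/5)(3.64)(0.373)² = 0.20257 kg·m²; centre at d = 0.651 m, so I = I_cm + Md² gives I = 0.20257 + (3.64)(0.651)² = 1.7452 kg·m².
Point mass: I_cm = 0; centre at d = 0.494 m, so I = I_cm + Md² gives I = 0 + (5.18)(0.494)² = 1.2641 kg·m².
Solid disk: I_cm = (1/2)MR² = (1/2)(5.1)(0.128)² = 0.041779 kg·m²; axis through the centre, so I = 0.041779 kg·m².
Total I = 1.7452 + 1.2641 + 0.041779 = 3.0511 kg·m².

3.05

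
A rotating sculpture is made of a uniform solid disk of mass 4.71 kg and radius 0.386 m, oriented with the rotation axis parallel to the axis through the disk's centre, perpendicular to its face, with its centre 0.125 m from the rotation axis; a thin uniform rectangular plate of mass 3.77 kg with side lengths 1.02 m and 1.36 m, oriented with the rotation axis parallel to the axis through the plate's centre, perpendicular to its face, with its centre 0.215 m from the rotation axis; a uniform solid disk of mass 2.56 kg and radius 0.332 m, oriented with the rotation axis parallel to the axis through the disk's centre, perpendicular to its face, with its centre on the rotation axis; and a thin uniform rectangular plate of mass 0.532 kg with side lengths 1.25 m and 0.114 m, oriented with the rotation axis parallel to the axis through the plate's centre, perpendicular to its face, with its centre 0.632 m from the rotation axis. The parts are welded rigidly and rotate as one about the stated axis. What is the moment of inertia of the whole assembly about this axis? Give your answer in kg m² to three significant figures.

Solid disk: I_cm = (1/2)MR² = (1/2)(4.71)(0.386)² = 0.35089 kg m²; centre at d = 0.125 m, so the parallel axis theorem gives I = 0.35089 + (4.71)(0.125)² = 0.42448 kg m².
Rectangular plate: I_cm = (1/12)M(a²+b²) = (1/12)(3.77)[(1.02)² + (1.36)²] = 0.90794 kg m²; centre at d = 0.215 m, so the parallel axis theorem gives I = 0.90794 + (3.77)(0.215)² = 1.0822 kg m².
Solid disk: I_cm = (1/2)MR² = (1/2)(2.56)(0.332)² = 0.14109 kg m²; axis through the centre, so I = 0.14109 kg m².
Rectangular plate: I_cm = (1/12)M(a²+b²) = (1/12)(0.532)[(1.25)² + (0.114)²] = 0.069847 kg m²; centre at d = 0.632 m, so the parallel axis theorem gives I = 0.069847 + (0.532)(0.632)² = 0.28234 kg m².
Total I = 0.42448 + 1.0822 + 0.14109 + 0.28234 = 1.9301 kg m².

1.93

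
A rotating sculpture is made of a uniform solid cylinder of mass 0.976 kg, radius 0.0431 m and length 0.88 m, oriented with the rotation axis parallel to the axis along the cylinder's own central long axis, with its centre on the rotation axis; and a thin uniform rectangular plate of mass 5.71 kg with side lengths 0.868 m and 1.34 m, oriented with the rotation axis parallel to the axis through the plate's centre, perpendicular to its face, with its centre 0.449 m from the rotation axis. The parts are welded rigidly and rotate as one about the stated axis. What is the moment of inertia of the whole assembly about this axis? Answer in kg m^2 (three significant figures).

2.36

Solid cylinder: I_cm = (1/2)MR² = (1/2)(0.976)(0.0431)² = 0.00090651 kg m^2; axis through the centre, so I = 0.00090651 kg m^2.
Rectangular plate: I_cm = (1/12)M(a²+b²) = (1/12)(5.71)[(0.868)² + (1.34)²] = 1.2129 kg m^2; centre at d = 0.449 m, so I = I_cm + Md² gives I = 1.2129 + (5.71)(0.449)² = 2.3641 kg m^2.
Total I = 0.00090651 + 2.3641 = 2.365 kg m^2.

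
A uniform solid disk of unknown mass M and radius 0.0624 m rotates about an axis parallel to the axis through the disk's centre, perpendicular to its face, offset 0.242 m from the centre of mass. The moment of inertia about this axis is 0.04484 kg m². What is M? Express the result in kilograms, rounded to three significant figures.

I = I_cm + Md² = (1/2)MR² + Md² = M·[0.5·(0.0624)² + (0.242)²] = M·0.060511.
So M = 0.04484 / 0.060511 = 0.74102 kg.

0.741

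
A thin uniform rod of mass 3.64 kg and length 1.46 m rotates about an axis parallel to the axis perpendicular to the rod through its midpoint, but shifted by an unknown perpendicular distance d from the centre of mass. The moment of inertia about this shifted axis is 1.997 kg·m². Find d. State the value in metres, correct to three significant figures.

About the centre-of-mass axis, I_cm = (1/12)ML² = (1/12)(3.64)(1.46)² = 0.64659 kg·m².
Parallel axis theorem: I = I_cm + Md², so Md² = 1.997 − 0.64659 = 1.3504 kg·m².
d = √(1.3504 / 3.64) = 0.60909 m.

0.609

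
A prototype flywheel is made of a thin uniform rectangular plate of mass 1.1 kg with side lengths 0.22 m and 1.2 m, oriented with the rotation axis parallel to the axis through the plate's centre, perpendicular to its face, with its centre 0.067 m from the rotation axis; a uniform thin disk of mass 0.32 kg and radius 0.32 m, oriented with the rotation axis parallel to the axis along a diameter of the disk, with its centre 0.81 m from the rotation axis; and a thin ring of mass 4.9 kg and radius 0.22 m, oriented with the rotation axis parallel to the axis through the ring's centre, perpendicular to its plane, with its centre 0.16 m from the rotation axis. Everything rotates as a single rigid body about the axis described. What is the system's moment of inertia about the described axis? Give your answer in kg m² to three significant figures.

Rectangular plate: I_cm = (1/12)M(a²+b²) = (1/12)(1.1)[(0.22)² + (1.2)²] = 0.13644 kg m²; centre at d = 0.067 m, so the parallel axis theorem gives I = 0.13644 + (1.1)(0.067)² = 0.14137 kg m².
Thin disk: I_cm = (1/4)MR² = (1/4)(0.32)(0.32)² = 0.008192 kg m²; centre at d = 0.81 m, so the parallel axis theorem gives I = 0.008192 + (0.32)(0.81)² = 0.21814 kg m².
Thin ring: I_cm = MR² = (4.9)(0.22)² = 0.23716 kg m²; centre at d = 0.16 m, so the parallel axis theorem gives I = 0.23716 + (4.9)(0.16)² = 0.3626 kg m².
Total I = 0.14137 + 0.21814 + 0.3626 = 0.72212 kg m².

0.722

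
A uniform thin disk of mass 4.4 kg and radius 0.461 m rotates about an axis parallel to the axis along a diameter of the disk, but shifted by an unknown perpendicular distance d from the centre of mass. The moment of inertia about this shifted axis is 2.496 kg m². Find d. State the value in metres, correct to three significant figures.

About the centre-of-mass axis, I_cm = (1/4)MR² = (1/4)(4.4)(0.461)² = 0.23377 kg m².
Parallel axis theorem: I = I_cm + Md², so Md² = 2.496 − 0.23377 = 2.2622 kg m².
d = √(2.2622 / 4.4) = 0.71704 m.

0.717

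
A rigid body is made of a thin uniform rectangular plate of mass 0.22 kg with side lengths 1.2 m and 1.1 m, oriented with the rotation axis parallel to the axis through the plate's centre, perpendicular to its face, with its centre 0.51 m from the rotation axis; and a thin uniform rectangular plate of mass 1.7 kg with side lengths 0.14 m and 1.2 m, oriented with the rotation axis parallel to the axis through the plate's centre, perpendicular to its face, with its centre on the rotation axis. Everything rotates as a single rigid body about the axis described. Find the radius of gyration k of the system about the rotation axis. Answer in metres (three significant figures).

Rectangular plate: I_cm = (1/12)M(a²+b²) = (1/12)(0.22)[(1.2)² + (1.1)²] = 0.048583 kg m²; centre at d = 0.51 m, so the parallel axis theorem gives I = 0.048583 + (0.22)(0.51)² = 0.10581 kg m².
Rectangular plate: I_cm = (1/12)M(a²+b²) = (1/12)(1.7)[(0.14)² + (1.2)²] = 0.20678 kg m²; axis through the centre, so I = 0.20678 kg m².
Total I = 0.31258 kg m²; total mass M = 1.92 kg.
k = √(I/M) = √(0.31258/1.92) = 0.40349 m.

0.403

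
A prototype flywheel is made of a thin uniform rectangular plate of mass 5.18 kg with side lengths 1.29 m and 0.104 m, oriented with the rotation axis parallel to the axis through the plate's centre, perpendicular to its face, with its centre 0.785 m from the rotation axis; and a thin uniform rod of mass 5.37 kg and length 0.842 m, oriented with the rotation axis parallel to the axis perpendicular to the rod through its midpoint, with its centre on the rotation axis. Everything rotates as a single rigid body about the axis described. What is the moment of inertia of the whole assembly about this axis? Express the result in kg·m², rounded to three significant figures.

4.23

Rectangular plate: I_cm = (1/12)M(a²+b²) = (1/12)(5.18)[(1.29)² + (0.104)²] = 0.72301 kg·m²; centre at d = 0.785 m, so the parallel axis theorem gives I = 0.72301 + (5.18)(0.785)² = 3.9151 kg·m².
Thin rod: I_cm = (1/12)ML² = (1/12)(5.37)(0.842)² = 0.31726 kg·m²; axis through the centre, so I = 0.31726 kg·m².
Total I = 3.9151 + 0.31726 = 4.2323 kg·m².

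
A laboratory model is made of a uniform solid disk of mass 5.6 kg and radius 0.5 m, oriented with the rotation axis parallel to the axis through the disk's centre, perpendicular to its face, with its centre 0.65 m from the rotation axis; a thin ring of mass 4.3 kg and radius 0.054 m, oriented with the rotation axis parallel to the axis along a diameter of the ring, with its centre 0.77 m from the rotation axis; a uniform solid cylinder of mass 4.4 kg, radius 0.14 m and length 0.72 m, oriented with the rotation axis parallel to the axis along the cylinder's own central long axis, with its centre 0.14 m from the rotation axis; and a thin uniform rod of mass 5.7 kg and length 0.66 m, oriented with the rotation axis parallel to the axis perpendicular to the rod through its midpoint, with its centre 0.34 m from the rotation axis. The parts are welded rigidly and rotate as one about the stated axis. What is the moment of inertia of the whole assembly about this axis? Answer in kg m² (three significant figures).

6.62

Solid disk: I_cm = (1/2)MR² = (1/2)(5.6)(0.5)² = 0.7 kg m²; centre at d = 0.65 m, so the parallel axis theorem gives I = 0.7 + (5.6)(0.65)² = 3.066 kg m².
Thin ring: I_cm = (1/2)MR² = (1/2)(4.3)(0.054)² = 0.0062694 kg m²; centre at d = 0.77 m, so the parallel axis theorem gives I = 0.0062694 + (4.3)(0.77)² = 2.5557 kg m².
Solid cylinder: I_cm = (1/2)MR² = (1/2)(4.4)(0.14)² = 0.04312 kg m²; centre at d = 0.14 m, so the parallel axis theorem gives I = 0.04312 + (4.4)(0.14)² = 0.12936 kg m².
Thin rod: I_cm = (1/12)ML² = (1/12)(5.7)(0.66)² = 0.20691 kg m²; centre at d = 0.34 m, so the parallel axis theorem gives I = 0.20691 + (5.7)(0.34)² = 0.86583 kg m².
Total I = 3.066 + 2.5557 + 0.12936 + 0.86583 = 6.6169 kg m².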